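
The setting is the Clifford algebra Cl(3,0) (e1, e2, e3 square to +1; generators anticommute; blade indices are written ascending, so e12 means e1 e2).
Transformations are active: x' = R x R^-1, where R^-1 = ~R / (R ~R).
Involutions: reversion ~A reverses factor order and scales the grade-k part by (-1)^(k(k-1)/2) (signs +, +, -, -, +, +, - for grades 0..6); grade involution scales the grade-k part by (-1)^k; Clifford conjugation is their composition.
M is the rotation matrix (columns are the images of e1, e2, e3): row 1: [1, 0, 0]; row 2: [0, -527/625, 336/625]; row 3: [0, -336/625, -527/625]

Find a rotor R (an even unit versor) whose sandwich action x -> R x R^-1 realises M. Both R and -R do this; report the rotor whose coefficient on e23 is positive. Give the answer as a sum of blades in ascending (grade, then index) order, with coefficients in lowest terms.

Method: write R = a + b12*e12 + b13*e13 + b23*e23 with a^2 + b12^2 + b13^2 + b23^2 = 1 (so R^-1 = ~R). Expanding the columns R e_j ~R gives tr M = 4a^2 - 1 and, from the antisymmetric part, M21 - M12 = -4a*b12, M13 - M31 = 4a*b13, M32 - M23 = -4a*b23.
Here tr M = -429/625, so a^2 = (1 + tr M)/4 = 49/625 and a = ±7/25. Taking a = 7/25: M21 - M12 = 0, M13 - M31 = 0, M32 - M23 = -672/625, giving b12 = 0, b13 = 0, b23 = 24/25, i.e. R = 7/25 + 24/25*e23.
Its e23 coefficient is already positive.
Answer: 7/25 + 24/25*e23. Uniqueness: Spin(3) -> SO(3) maps R and -R to the same rotation of trace -429/625; fixing the sign of the e23 coefficient removes the ambiguity.


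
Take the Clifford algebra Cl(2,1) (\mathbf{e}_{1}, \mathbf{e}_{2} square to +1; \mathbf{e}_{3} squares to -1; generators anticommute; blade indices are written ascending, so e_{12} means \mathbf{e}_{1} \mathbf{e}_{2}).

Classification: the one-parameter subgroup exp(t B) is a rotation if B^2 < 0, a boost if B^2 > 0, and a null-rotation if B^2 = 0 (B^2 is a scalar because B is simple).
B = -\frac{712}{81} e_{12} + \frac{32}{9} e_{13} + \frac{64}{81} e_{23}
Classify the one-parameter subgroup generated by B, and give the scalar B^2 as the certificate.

B^2 term by term: the squares give (-\frac{712}{81})^2*(e_{12})^2 + (\frac{32}{9})^2*(e_{13})^2 + (\frac{64}{81})^2*(e_{23})^2 = \frac{506944}{6561}*(-1) + \frac{1024}{81}*(+1) + \frac{4096}{6561}*(+1) = -64 (each basis 2-blade squares to minus the product of its generators' squares); cross terms between blades sharing an index anticommute and cancel. So B^2 = -64.
Answer: rotation, certificate B^2 = -64. No conjugation can change B^2 = -64; the sign gives the class.


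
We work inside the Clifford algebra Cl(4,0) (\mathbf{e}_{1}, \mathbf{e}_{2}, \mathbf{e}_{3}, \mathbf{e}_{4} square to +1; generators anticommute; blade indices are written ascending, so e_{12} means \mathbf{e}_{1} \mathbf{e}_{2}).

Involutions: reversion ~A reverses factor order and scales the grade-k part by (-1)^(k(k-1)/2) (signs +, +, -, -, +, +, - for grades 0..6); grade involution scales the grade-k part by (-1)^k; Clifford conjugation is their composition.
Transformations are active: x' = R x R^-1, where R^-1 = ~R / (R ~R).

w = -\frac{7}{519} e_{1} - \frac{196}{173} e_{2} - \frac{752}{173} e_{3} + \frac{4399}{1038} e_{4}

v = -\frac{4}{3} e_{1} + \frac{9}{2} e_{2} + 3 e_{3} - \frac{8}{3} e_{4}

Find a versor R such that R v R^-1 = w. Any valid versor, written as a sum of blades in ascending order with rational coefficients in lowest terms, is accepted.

Key observation: q(v) = q(w) = \frac{1373}{36} (sandwiches preserve the norm), so R = v + w = -\frac{233}{173} e_{1} + \frac{1165}{346} e_{2} - \frac{233}{173} e_{3} + \frac{1631}{1038} e_{4} works whenever it is invertible — the component of v along it is kept and (v - w)/2 reverses, sending v to w.
Answer: -\frac{233}{173} e_{1} + \frac{1165}{346} e_{2} - \frac{233}{173} e_{3} + \frac{1631}{1038} e_{4}


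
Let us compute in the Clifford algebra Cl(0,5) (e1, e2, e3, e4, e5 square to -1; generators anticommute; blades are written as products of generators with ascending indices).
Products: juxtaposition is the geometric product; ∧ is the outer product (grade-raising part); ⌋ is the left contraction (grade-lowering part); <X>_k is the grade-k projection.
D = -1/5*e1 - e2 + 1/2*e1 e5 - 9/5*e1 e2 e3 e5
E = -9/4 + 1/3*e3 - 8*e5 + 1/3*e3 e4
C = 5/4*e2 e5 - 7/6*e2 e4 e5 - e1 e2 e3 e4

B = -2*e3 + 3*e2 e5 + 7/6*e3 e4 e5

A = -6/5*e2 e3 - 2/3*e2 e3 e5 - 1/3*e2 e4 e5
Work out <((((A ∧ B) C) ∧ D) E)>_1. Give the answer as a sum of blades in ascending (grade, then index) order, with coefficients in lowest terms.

step 1: 2/3*e2 e3 e4 e5
step 2: 7/9*e3 + 2/3*e1 e5 - 5/6*e3 e4
step 3: 7/45*e1 e3 + 7/9*e2 e3 + 2/3*e1 e2 e5 + 1/6*e1 e3 e4 - 7/18*e1 e3 e5 + 5/6*e2 e3 e4 - 5/12*e1 e3 e4 e5
step 4: -29/270*e1 - 29/54*e2 + 16/3*e1 e2 - 623/180*e1 e3 + 1/270*e1 e4 + 1/108*e1 e5 - 7/4*e2 e3 + 1/54*e2 e4 - 3/2*e1 e2 e5 - 89/24*e1 e3 e4 - 133/360*e1 e3 e5 + 29/108*e1 e4 e5 - 15/8*e2 e3 e4 - 56/9*e2 e3 e5 - 2/9*e1 e2 e3 e5 - 19/48*e1 e3 e4 e5 - 20/3*e2 e3 e4 e5 + 2/9*e1 e2 e3 e4 e5
step 5: -29/270*e1 - 29/54*e2
Answer: -29/270*e1 - 29/54*e2


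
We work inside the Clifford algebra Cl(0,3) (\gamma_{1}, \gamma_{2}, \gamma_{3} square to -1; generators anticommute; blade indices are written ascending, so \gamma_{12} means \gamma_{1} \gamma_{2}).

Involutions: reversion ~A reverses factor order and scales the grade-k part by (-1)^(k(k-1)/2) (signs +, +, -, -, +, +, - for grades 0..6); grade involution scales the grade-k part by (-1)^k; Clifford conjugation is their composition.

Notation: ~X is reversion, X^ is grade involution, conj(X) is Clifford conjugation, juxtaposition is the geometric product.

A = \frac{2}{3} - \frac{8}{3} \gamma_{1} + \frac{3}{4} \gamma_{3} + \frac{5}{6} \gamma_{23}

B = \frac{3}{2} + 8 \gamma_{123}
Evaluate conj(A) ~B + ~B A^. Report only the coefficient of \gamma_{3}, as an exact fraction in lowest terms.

first term: 1 - \frac{8}{3} \gamma_{1} - \frac{9}{8} \gamma_{3} - 6 \gamma_{12} + \frac{241}{12} \gamma_{23} - \frac{16}{3} \gamma_{123}
second term: 1 + \frac{32}{3} \gamma_{1} - \frac{9}{8} \gamma_{3} - 6 \gamma_{12} + \frac{271}{12} \gamma_{23} - \frac{16}{3} \gamma_{123}
Answer: -\frac{9}{4}


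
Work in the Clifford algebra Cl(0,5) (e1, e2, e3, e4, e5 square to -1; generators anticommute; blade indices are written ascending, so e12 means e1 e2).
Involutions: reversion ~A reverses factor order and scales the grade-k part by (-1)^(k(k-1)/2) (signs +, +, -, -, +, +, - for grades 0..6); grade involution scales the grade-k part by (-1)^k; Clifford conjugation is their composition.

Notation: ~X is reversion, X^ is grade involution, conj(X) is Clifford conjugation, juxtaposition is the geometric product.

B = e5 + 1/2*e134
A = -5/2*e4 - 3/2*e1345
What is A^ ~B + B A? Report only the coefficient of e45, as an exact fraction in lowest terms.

first term: -3/4*e5 + 5/4*e13 + 5/2*e45 + 3/2*e134
second term: -3/4*e5 + 5/4*e13 + 5/2*e45 - 3/2*e134
Answer: 5


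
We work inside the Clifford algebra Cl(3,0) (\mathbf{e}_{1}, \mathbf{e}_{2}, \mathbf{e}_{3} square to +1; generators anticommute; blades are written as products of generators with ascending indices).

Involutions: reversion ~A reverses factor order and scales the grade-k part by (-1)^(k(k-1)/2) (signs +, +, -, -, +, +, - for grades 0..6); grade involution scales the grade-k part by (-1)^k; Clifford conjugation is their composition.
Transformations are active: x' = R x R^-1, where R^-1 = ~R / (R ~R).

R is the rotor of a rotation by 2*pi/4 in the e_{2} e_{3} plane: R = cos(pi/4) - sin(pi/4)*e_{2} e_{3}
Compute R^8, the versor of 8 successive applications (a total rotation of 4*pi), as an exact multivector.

The rotor phase is half the rotation angle and phases add under composition, so 8 steps in the e_{2} e_{3} plane accumulate phase 8*(pi/4) = 2 \pi: R^8 = cos(2 \pi) - sin(2 \pi)*e_{2} e_{3}.
cos(2 \pi) = 1 and sin(2 \pi) = 0, so R^8 = 1. The total rotation 4*pi is 2 full turns, so every vector returns to itself, yet the rotor is +1, back on the identity sheet (an even number of 2*pi turns).
Answer: 1


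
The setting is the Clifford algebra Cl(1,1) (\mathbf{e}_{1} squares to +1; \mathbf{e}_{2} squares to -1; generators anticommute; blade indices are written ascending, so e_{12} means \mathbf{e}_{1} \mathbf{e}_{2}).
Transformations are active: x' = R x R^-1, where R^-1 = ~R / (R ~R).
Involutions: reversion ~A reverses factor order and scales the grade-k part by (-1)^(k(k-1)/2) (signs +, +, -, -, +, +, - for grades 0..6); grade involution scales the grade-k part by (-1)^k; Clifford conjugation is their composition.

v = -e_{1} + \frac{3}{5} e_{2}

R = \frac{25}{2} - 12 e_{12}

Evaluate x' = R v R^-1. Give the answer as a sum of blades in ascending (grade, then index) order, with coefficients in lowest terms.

~R = \frac{25}{2} + 12 e_{12}, and R ~R = \frac{49}{4}, so R^-1 = ~R / (\frac{49}{4}).
R v = -\frac{53}{10} e_{1} - \frac{9}{2} e_{2}
Answer: -\frac{481}{49} e_{1} - \frac{2397}{245} e_{2}


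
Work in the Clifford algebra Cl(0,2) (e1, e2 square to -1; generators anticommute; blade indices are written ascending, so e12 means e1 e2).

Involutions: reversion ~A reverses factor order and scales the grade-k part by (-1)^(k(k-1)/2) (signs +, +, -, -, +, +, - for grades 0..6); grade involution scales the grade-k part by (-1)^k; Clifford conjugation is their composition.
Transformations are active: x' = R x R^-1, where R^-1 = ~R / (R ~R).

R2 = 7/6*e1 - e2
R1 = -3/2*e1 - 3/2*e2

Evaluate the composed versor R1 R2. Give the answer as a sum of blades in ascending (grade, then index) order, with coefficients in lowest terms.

Distribute over the terms of R1 (each basis-blade product reordered to ascending indices, repeated generators contracted through their squares):
(-3/2*e1) R2 = 7/4 + 3/2*e12
(-3/2*e2) R2 = -3/2 + 7/4*e12
Summing the partial products and collecting blades:
Answer: 1/4 + 13/4*e12


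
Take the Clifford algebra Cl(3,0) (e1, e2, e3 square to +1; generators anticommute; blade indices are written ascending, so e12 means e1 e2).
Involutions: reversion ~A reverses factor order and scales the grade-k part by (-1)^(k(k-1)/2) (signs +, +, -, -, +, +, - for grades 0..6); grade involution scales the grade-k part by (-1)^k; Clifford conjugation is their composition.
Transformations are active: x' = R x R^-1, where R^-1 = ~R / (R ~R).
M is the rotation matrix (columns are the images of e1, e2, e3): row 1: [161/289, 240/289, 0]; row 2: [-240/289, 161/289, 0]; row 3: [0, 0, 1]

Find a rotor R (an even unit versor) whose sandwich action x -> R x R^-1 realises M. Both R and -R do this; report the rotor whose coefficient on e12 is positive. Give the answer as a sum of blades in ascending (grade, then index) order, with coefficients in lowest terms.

Method: write R = a + b12*e12 + b13*e13 + b23*e23 with a^2 + b12^2 + b13^2 + b23^2 = 1 (so R^-1 = ~R). Expanding the columns R e_j ~R gives tr M = 4a^2 - 1 and, from the antisymmetric part, M21 - M12 = -4a*b12, M13 - M31 = 4a*b13, M32 - M23 = -4a*b23.
Here tr M = 611/289, so a^2 = (1 + tr M)/4 = 225/289 and a = ±15/17. Taking a = 15/17: M21 - M12 = -480/289, M13 - M31 = 0, M32 - M23 = 0, giving b12 = 8/17, b13 = 0, b23 = 0, i.e. R = 15/17 + 8/17*e12.
Its e12 coefficient is already positive.
Answer: 15/17 + 8/17*e12. Key observation: the double cover Spin(3) -> SO(3) sends R and -R to the same matrix (trace 611/289 here), so the stated sign of the e12 coefficient is what selects one sheet.


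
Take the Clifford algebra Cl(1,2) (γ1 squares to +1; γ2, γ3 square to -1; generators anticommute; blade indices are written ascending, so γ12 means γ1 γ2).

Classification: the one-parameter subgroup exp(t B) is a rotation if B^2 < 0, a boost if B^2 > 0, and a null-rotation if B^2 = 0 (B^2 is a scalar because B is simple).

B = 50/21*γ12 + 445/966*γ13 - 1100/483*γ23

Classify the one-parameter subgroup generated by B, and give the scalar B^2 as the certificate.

B^2 term by term: the squares give (50/21)^2*(γ12)^2 + (445/966)^2*(γ13)^2 + (-1100/483)^2*(γ23)^2 = 2500/441*(+1) + 198025/933156*(+1) + 1210000/233289*(-1) = 25/36 (each basis 2-blade squares to minus the product of its generators' squares); cross terms between blades sharing an index anticommute and cancel. So B^2 = 25/36.
Answer: boost, certificate B^2 = 25/36. Why this suffices: the scalar 25/36 survives any versor conjugation, so its sign alone determines the class however B is presented.


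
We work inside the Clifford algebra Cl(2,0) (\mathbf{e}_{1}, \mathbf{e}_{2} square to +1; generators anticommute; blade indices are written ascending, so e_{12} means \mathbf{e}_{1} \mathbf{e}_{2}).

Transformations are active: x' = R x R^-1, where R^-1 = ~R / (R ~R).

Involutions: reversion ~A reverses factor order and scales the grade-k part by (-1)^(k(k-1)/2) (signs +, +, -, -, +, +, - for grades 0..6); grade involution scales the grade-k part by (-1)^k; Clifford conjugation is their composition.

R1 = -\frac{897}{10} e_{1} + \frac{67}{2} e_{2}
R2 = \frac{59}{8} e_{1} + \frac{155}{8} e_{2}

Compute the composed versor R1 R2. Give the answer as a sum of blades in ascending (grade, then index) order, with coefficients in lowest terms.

Distribute over the terms of R1 (each basis-blade product reordered to ascending indices, repeated generators contracted through their squares):
(-\frac{897}{10} e_{1}) R2 = -\frac{52923}{80} - \frac{27807}{16} e_{12}
(\frac{67}{2} e_{2}) R2 = \frac{10385}{16} - \frac{3953}{16} e_{12}
Summing the partial products and collecting blades:
Answer: -\frac{499}{40} - 1985 e_{12}


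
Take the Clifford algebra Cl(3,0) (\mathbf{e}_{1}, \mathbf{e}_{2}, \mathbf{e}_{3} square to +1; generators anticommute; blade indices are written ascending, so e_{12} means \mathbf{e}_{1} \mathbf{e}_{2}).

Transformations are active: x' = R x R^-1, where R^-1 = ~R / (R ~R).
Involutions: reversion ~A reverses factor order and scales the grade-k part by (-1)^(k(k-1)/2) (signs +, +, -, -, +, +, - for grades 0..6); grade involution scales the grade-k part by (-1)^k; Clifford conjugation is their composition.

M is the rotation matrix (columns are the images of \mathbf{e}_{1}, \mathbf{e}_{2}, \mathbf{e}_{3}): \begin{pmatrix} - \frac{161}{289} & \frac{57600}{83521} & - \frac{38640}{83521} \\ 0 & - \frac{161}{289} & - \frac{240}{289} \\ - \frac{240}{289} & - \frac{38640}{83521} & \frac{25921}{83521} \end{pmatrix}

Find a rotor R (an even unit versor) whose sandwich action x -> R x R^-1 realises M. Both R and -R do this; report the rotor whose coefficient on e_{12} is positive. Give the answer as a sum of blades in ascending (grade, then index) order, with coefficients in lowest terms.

Method: write R = a + b12*e_{12} + b13*e_{13} + b23*e_{23} with a^2 + b12^2 + b13^2 + b23^2 = 1 (so R^-1 = ~R). Expanding the columns R e_j ~R gives tr M = 4a^2 - 1 and, from the antisymmetric part, M21 - M12 = -4a*b12, M13 - M31 = 4a*b13, M32 - M23 = -4a*b23.
Here tr M = -\frac{67137}{83521}, so a^2 = (1 + tr M)/4 = \frac{4096}{83521} and a = ±\frac{64}{289}. Taking a = \frac{64}{289}: M21 - M12 = -\frac{57600}{83521}, M13 - M31 = \frac{30720}{83521}, M32 - M23 = \frac{30720}{83521}, giving b12 = \frac{225}{289}, b13 = \frac{120}{289}, b23 = -\frac{120}{289}, i.e. R = \frac{64}{289} + \frac{225}{289} e_{12} + \frac{120}{289} e_{13} - \frac{120}{289} e_{23}.
Its e_{12} coefficient is already positive.
Answer: \frac{64}{289} + \frac{225}{289} e_{12} + \frac{120}{289} e_{13} - \frac{120}{289} e_{23}. Recall the cover is two-to-one: with M of trace -\frac{67137}{83521}, both preimages act alike, and the stated e_{12} sign chooses the sheet.


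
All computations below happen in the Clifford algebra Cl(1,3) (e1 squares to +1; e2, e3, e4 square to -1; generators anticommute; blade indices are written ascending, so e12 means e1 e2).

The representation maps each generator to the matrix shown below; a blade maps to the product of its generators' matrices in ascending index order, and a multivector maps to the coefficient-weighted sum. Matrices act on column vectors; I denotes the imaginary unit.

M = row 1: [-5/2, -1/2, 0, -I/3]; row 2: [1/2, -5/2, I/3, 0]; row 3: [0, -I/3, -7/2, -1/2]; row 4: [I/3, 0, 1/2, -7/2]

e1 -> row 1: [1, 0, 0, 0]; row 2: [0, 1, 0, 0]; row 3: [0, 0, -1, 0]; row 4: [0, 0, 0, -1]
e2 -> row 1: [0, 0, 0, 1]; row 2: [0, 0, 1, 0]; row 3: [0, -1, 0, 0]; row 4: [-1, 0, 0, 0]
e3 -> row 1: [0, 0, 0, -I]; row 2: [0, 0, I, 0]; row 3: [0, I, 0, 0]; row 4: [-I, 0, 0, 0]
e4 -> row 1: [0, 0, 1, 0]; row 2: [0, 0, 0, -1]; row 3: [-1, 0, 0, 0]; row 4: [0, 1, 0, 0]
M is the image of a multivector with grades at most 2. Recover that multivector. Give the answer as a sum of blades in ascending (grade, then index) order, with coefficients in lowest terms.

Method: the blade images are trace-orthogonal — tr(rho(e_A) rho(e_B)^-1) = 4 if A = B and 0 otherwise — and rho(e_A)^-1 = (e_A)^2 * rho(e_A) with (e_A)^2 = +1 or -1, so the coefficient of e_A in the preimage is (e_A)^2 * tr(M rho(e_A))/4.
Nonzero projections over blades of grade <= 2: 1: (1)^2 = +1, tr(M 1) = -12, coefficient -3; e1: (e1)^2 = +1, tr(M rho(e1)) = 2, coefficient 1/2; e13: (e13)^2 = +1, tr(M rho(e13)) = 4/3, coefficient 1/3; e24: (e24)^2 = -1, tr(M rho(e24)) = 2, coefficient -1/2. Every other blade of grade <= 2 projects to 0.
Answer: -3 + 1/2*e1 + 1/3*e13 - 1/2*e24


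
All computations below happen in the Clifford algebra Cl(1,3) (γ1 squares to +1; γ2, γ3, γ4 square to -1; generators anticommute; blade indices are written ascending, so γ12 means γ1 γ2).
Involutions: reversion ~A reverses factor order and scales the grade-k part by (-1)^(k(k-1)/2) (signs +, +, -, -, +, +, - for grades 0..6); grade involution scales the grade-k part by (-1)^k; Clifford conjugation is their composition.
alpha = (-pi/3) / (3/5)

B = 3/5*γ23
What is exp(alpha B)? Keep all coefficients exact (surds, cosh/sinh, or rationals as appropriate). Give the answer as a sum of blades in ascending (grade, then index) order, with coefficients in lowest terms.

B^2 = (3/5)^2*(γ23)^2 = 9/25*(-1) = -9/25 (a basis 2-blade squares to minus the product of its generators' squares).
B^2 = -9/25 — a negative square means the series sums to a rotation: l = 3/5, alpha*l = -pi/3, so exp(alpha B) = cos(-pi/3) + (sin(-pi/3)/(3/5))*B = 1/2 + (-5*sqrt(3)/6)*B.
Answer: 1/2 - sqrt(3)/2*γ23


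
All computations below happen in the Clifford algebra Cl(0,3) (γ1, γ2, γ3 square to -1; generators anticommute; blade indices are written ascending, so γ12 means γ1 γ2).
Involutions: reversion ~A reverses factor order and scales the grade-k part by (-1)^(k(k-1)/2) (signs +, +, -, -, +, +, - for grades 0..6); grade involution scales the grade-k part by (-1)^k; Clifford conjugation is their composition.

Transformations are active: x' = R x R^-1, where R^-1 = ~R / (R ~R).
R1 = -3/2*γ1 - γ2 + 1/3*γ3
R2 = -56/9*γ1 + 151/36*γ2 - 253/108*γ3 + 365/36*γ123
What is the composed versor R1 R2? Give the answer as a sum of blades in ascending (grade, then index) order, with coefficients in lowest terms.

Distribute over the terms of R1 (each basis-blade product reordered to ascending indices, repeated generators contracted through their squares):
(-3/2*γ1) R2 = -28/3 - 151/24*γ12 + 253/72*γ13 + 365/24*γ23
(-γ2) R2 = 151/36 - 56/9*γ12 - 365/36*γ13 + 253/108*γ23
(1/3*γ3) R2 = 253/324 - 365/108*γ12 + 56/27*γ13 - 151/108*γ23
Summing the partial products and collecting blades:
Answer: -353/81 - 3433/216*γ12 - 983/216*γ13 + 1163/72*γ23


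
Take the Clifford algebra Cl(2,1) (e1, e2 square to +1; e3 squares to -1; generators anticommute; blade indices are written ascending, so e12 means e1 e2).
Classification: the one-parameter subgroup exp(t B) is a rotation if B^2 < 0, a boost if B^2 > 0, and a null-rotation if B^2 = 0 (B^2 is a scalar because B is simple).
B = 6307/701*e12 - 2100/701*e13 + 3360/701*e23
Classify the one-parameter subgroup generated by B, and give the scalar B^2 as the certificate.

B^2 term by term: the squares give (6307/701)^2*(e12)^2 + (-2100/701)^2*(e13)^2 + (3360/701)^2*(e23)^2 = 39778249/491401*(-1) + 4410000/491401*(+1) + 11289600/491401*(+1) = -49 (each basis 2-blade squares to minus the product of its generators' squares); cross terms between blades sharing an index anticommute and cancel. So B^2 = -49.
Answer: rotation, certificate B^2 = -49. Certificate logic: -49 is a conjugation-invariant scalar, so its sign fixes rotation versus boost versus null-rotation outright.


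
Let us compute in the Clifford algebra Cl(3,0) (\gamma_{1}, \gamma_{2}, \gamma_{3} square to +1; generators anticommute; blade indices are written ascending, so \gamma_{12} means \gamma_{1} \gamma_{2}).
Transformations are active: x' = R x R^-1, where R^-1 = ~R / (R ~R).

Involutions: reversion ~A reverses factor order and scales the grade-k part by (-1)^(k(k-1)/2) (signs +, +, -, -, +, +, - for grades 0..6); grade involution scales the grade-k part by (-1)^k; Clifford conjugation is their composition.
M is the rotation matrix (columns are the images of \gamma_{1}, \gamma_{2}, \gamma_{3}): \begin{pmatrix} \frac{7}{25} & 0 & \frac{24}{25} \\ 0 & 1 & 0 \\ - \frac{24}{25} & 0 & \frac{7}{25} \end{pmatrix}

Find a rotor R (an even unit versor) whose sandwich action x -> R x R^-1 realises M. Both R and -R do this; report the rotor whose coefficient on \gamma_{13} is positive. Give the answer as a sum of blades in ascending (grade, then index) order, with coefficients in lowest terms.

Method: write R = a + b12*\gamma_{12} + b13*\gamma_{13} + b23*\gamma_{23} with a^2 + b12^2 + b13^2 + b23^2 = 1 (so R^-1 = ~R). Expanding the columns R e_j ~R gives tr M = 4a^2 - 1 and, from the antisymmetric part, M21 - M12 = -4a*b12, M13 - M31 = 4a*b13, M32 - M23 = -4a*b23.
Here tr M = \frac{39}{25}, so a^2 = (1 + tr M)/4 = \frac{16}{25} and a = ±\frac{4}{5}. Taking a = \frac{4}{5}: M21 - M12 = 0, M13 - M31 = \frac{48}{25}, M32 - M23 = 0, giving b12 = 0, b13 = \frac{3}{5}, b23 = 0, i.e. R = \frac{4}{5} + \frac{3}{5} \gamma_{13}.
Its \gamma_{13} coefficient is already positive.
Answer: \frac{4}{5} + \frac{3}{5} \gamma_{13}. Uniqueness: Spin(3) -> SO(3) maps R and -R to the same rotation of trace \frac{39}{25}; fixing the sign of the \gamma_{13} coefficient removes the ambiguity.


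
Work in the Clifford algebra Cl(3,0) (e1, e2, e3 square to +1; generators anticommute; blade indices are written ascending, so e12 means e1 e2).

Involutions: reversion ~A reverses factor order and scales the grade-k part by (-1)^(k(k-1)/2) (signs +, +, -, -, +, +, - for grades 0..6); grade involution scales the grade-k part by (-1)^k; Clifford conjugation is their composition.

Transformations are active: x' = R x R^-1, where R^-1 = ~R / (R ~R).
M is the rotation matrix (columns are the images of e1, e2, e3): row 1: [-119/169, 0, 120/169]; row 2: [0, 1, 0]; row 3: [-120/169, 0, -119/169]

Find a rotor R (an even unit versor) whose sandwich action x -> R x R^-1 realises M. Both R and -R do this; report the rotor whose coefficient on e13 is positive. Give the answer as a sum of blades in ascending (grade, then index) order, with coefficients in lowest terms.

Method: write R = a + b12*e12 + b13*e13 + b23*e23 with a^2 + b12^2 + b13^2 + b23^2 = 1 (so R^-1 = ~R). Expanding the columns R e_j ~R gives tr M = 4a^2 - 1 and, from the antisymmetric part, M21 - M12 = -4a*b12, M13 - M31 = 4a*b13, M32 - M23 = -4a*b23.
Here tr M = -69/169, so a^2 = (1 + tr M)/4 = 25/169 and a = ±5/13. Taking a = 5/13: M21 - M12 = 0, M13 - M31 = 240/169, M32 - M23 = 0, giving b12 = 0, b13 = 12/13, b23 = 0, i.e. R = 5/13 + 12/13*e13.
Its e13 coefficient is already positive.
Answer: 5/13 + 12/13*e13. Note: both R and -R realise this M (trace -69/169); the covering map identifies them, and the e13-coefficient sign is the tie-breaker.


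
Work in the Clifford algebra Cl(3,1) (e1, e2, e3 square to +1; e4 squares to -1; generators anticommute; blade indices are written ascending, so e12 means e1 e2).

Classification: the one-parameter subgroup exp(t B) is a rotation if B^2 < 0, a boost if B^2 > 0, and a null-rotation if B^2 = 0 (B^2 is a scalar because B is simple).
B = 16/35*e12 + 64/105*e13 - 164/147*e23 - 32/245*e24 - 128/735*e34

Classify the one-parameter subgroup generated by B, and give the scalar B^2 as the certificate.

B^2 term by term: the squares give (16/35)^2*(e12)^2 + (64/105)^2*(e13)^2 + (-164/147)^2*(e23)^2 + (-32/245)^2*(e24)^2 + (-128/735)^2*(e34)^2 = 256/1225*(-1) + 4096/11025*(-1) + 26896/21609*(-1) + 1024/60025*(+1) + 16384/540225*(+1) = -16/9 (each basis 2-blade squares to minus the product of its generators' squares); cross terms between blades sharing an index anticommute and cancel; the commuting (index-disjoint) pairs give grade-4 terms 2*c*c'*(blade product), which cancel blade by blade — e1234: -4096/25725 + 4096/25725 = 0 — confirming B is simple. So B^2 = -16/9.
Answer: rotation, certificate B^2 = -16/9. Because -16/9 is invariant under every versor sandwich, the classification follows from its sign alone.


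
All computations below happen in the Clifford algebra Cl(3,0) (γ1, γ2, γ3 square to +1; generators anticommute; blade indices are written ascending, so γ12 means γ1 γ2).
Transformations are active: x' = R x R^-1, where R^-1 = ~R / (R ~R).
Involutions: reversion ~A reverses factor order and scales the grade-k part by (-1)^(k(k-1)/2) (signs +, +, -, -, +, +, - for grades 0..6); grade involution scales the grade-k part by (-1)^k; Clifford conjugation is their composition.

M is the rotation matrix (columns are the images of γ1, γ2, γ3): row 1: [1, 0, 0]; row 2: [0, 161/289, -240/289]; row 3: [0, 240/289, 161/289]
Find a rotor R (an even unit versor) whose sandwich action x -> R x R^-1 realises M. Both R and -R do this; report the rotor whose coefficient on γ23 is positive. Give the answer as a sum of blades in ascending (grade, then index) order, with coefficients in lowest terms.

Method: write R = a + b12*γ12 + b13*γ13 + b23*γ23 with a^2 + b12^2 + b13^2 + b23^2 = 1 (so R^-1 = ~R). Expanding the columns R e_j ~R gives tr M = 4a^2 - 1 and, from the antisymmetric part, M21 - M12 = -4a*b12, M13 - M31 = 4a*b13, M32 - M23 = -4a*b23.
Here tr M = 611/289, so a^2 = (1 + tr M)/4 = 225/289 and a = ±15/17. Taking a = 15/17: M21 - M12 = 0, M13 - M31 = 0, M32 - M23 = 480/289, giving b12 = 0, b13 = 0, b23 = -8/17, i.e. R = 15/17 - 8/17*γ23.
Its γ23 coefficient is negative, so report the other preimage -R.
Answer: -15/17 + 8/17*γ23. Uniqueness: Spin(3) -> SO(3) maps R and -R to the same rotation of trace 611/289; fixing the sign of the γ23 coefficient removes the ambiguity.


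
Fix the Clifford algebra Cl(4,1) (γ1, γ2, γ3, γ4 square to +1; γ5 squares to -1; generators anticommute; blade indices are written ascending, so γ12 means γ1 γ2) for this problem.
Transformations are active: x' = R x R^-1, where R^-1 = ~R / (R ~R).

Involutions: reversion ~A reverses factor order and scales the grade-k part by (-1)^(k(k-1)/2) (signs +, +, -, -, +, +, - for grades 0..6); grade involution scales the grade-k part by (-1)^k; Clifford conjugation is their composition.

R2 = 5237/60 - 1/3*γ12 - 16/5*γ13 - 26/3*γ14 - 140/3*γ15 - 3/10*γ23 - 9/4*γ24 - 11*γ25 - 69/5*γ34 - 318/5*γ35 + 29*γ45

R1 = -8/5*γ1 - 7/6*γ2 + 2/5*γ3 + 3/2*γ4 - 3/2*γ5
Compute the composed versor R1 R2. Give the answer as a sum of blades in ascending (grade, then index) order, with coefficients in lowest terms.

Distribute over the terms of R1 (each basis-blade product reordered to ascending indices, repeated generators contracted through their squares):
(-8/5*γ1) R2 = -10474/75*γ1 + 8/15*γ2 + 128/25*γ3 + 208/15*γ4 + 224/3*γ5 + 12/25*γ123 + 18/5*γ124 + 88/5*γ125 + 552/25*γ134 + 2544/25*γ135 - 232/5*γ145
(-7/6*γ2) R2 = -7/18*γ1 - 36659/360*γ2 + 7/20*γ3 + 21/8*γ4 + 77/6*γ5 - 56/15*γ123 - 91/9*γ124 - 490/9*γ125 + 161/10*γ234 + 371/5*γ235 - 203/6*γ245
(2/5*γ3) R2 = 32/25*γ1 + 3/25*γ2 + 5237/150*γ3 - 138/25*γ4 - 636/25*γ5 - 2/15*γ123 + 52/15*γ134 + 56/3*γ135 + 9/10*γ234 + 22/5*γ235 + 58/5*γ345
(3/2*γ4) R2 = 13*γ1 + 27/8*γ2 + 207/10*γ3 + 5237/40*γ4 + 87/2*γ5 - 1/2*γ124 - 24/5*γ134 + 70*γ145 - 9/20*γ234 + 33/2*γ245 + 477/5*γ345
(-3/2*γ5) R2 = 70*γ1 + 33/2*γ2 + 477/5*γ3 - 87/2*γ4 - 5237/40*γ5 + 1/2*γ125 + 24/5*γ135 + 13*γ145 + 9/20*γ235 + 27/8*γ245 + 207/10*γ345
Summing the partial products and collecting blades:
Answer: -25093/450*γ1 - 18293/225*γ2 + 9389/60*γ3 + 29519/300*γ4 - 5073/200*γ5 - 254/75*γ123 - 631/90*γ124 - 3271/90*γ125 + 1556/75*γ134 + 9392/75*γ135 + 183/5*γ145 + 331/20*γ234 + 1581/20*γ235 - 335/24*γ245 + 1277/10*γ345


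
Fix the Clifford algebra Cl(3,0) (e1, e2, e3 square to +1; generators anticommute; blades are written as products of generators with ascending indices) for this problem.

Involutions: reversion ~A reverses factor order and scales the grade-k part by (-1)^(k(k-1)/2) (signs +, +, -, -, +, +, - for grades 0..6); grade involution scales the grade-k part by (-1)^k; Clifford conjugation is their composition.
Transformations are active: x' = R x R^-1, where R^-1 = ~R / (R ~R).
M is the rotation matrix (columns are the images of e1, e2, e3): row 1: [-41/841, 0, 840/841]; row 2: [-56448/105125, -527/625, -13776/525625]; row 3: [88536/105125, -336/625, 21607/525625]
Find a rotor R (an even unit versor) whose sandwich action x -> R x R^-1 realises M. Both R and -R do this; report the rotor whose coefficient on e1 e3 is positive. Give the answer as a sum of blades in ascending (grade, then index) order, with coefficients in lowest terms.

Method: write R = a + b12*e1 e2 + b13*e1 e3 + b23*e2 e3 with a^2 + b12^2 + b13^2 + b23^2 = 1 (so R^-1 = ~R). Expanding the columns R e_j ~R gives tr M = 4a^2 - 1 and, from the antisymmetric part, M21 - M12 = -4a*b12, M13 - M31 = 4a*b13, M32 - M23 = -4a*b23.
Here tr M = -17889/21025, so a^2 = (1 + tr M)/4 = 784/21025 and a = ±28/145. Taking a = 28/145: M21 - M12 = -56448/105125, M13 - M31 = 16464/105125, M32 - M23 = -10752/21025, giving b12 = 504/725, b13 = 147/725, b23 = 96/145, i.e. R = 28/145 + 504/725*e1 e2 + 147/725*e1 e3 + 96/145*e2 e3.
Its e1 e3 coefficient is already positive.
Answer: 28/145 + 504/725*e1 e2 + 147/725*e1 e3 + 96/145*e2 e3. Recall the cover is two-to-one: with M of trace -17889/21025, both preimages act alike, and the stated e1 e3 sign chooses the sheet.


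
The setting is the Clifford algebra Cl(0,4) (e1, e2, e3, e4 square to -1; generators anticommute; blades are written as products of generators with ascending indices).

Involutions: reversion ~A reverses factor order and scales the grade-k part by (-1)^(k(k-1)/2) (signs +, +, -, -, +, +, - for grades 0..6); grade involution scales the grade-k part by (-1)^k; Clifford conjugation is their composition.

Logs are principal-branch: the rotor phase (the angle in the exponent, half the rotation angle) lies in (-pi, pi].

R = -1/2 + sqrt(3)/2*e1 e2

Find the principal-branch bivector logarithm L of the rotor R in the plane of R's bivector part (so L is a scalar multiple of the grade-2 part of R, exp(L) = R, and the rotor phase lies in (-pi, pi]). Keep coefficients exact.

The scalar part of R is -1/2, which pins the rotor phase on the principal branch; dividing the bivector part by the sine of that phase recovers the unit plane, and L is the phase times that plane.
Concretely: cos(phase) = -1/2 gives phase = ±2*pi/3, and since phase/sin(phase) is even the sign is immaterial: L = (phase/sin(phase)) * <R>_2 = (4*sqrt(3)*pi/9) * <R>_2.
Answer: 2*pi/3*e1 e2


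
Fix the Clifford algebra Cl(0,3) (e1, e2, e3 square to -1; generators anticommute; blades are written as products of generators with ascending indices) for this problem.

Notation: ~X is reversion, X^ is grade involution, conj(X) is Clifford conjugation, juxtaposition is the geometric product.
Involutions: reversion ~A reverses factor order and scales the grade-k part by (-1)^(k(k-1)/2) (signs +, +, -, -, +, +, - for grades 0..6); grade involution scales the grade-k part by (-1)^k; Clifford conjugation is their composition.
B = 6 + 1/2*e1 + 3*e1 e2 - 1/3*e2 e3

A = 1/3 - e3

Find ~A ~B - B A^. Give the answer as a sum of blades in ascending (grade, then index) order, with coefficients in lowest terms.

first term: 2 + 1/6*e1 - 1/3*e2 - 6*e3 - e1 e2 + 1/2*e1 e3 + 1/9*e2 e3 + 3*e1 e2 e3
second term: 2 + 1/6*e1 + 1/3*e2 + 6*e3 + e1 e2 + 1/2*e1 e3 - 1/9*e2 e3 + 3*e1 e2 e3
Answer: -2/3*e2 - 12*e3 - 2*e1 e2 + 2/9*e2 e3


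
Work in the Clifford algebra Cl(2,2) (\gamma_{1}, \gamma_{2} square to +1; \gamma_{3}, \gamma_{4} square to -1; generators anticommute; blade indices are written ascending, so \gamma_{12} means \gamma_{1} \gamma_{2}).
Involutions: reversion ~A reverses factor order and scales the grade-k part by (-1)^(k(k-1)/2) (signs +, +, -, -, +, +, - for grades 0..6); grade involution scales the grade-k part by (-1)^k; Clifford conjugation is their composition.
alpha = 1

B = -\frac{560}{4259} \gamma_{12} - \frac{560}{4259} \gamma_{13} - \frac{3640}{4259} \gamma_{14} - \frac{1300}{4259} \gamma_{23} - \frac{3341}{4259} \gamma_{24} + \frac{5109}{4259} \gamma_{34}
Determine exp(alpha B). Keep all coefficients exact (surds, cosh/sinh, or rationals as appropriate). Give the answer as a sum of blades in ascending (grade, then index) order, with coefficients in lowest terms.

B^2 term by term: the squares give (-\frac{560}{4259})^2*(\gamma_{12})^2 + (-\frac{560}{4259})^2*(\gamma_{13})^2 + (-\frac{3640}{4259})^2*(\gamma_{14})^2 + (-\frac{1300}{4259})^2*(\gamma_{23})^2 + (-\frac{3341}{4259})^2*(\gamma_{24})^2 + (\frac{5109}{4259})^2*(\gamma_{34})^2 = \frac{313600}{18139081}*(-1) + \frac{313600}{18139081}*(+1) + \frac{13249600}{18139081}*(+1) + \frac{1690000}{18139081}*(+1) + \frac{11162281}{18139081}*(+1) + \frac{26101881}{18139081}*(-1) = 0 (each basis 2-blade squares to minus the product of its generators' squares); cross terms between blades sharing an index anticommute and cancel; the commuting (index-disjoint) pairs give grade-4 terms 2*c*c'*(blade product), which cancel blade by blade — \gamma_{1234}: -\frac{5722080}{18139081} - \frac{3741920}{18139081} + \frac{9464000}{18139081} = 0 — confirming B is simple. So B^2 = 0.
B^2 = 0, so the series truncates immediately: exp(alpha B) = 1 + alpha B (parabolic case).
Answer: 1 - \frac{560}{4259} \gamma_{12} - \frac{560}{4259} \gamma_{13} - \frac{3640}{4259} \gamma_{14} - \frac{1300}{4259} \gamma_{23} - \frac{3341}{4259} \gamma_{24} + \frac{5109}{4259} \gamma_{34}


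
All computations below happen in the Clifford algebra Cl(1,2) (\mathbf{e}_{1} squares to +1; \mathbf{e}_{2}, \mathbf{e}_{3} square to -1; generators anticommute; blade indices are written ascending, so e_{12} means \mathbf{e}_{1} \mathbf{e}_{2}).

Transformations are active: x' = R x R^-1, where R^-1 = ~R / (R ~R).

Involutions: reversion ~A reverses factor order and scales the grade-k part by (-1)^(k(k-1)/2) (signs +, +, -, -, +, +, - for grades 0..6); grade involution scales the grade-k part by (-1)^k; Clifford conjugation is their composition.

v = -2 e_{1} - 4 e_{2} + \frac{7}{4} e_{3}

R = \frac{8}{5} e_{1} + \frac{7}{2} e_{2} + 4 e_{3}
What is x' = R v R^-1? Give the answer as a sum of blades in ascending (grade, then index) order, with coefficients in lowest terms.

~R = \frac{8}{5} e_{1} + \frac{7}{2} e_{2} + 4 e_{3}, and R ~R = -\frac{2569}{100}, so R^-1 = ~R / (-\frac{2569}{100}).
R v = \frac{19}{5} + \frac{3}{5} e_{12} + \frac{54}{5} e_{13} + \frac{177}{8} e_{23}
Answer: \frac{3922}{2569} e_{1} + \frac{1088}{367} e_{2} - \frac{30143}{10276} e_{3}


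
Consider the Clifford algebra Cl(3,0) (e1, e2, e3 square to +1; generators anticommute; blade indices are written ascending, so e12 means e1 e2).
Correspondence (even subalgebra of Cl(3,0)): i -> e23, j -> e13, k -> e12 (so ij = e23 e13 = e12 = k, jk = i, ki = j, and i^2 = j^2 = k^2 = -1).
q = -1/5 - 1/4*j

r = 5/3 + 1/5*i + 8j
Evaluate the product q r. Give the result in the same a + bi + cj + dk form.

In blades: q = -1/5 - 1/4*e13, r = 5/3 + 8*e13 + 1/5*e23.
Distribute q over r term by term (generator squares from the signature, products reordered to ascending indices): (-1/5)*r = -1/3 - 8/5*e13 - 1/25*e23; (-1/4*e13)*r = 2 + 1/20*e12 - 5/12*e13.
Sum: 5/3 + 1/20*e12 - 121/60*e13 - 1/25*e23; translating back through the correspondence:
Answer: 5/3 - 1/25*i - 121/60*j + 1/20*k


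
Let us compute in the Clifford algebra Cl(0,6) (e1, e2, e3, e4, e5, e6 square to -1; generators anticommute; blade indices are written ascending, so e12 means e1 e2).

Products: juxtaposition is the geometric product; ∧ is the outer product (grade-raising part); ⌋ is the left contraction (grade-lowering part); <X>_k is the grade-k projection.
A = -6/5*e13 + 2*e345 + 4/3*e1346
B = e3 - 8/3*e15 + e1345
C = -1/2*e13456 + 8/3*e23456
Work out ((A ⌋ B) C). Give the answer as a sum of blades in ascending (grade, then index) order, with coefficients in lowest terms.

step 1: -2*e1 + 6/5*e45
step 2: 3/5*e136 - 16/5*e236 - e3456 - 16/3*e123456
Answer: 3/5*e136 - 16/5*e236 - e3456 - 16/3*e123456


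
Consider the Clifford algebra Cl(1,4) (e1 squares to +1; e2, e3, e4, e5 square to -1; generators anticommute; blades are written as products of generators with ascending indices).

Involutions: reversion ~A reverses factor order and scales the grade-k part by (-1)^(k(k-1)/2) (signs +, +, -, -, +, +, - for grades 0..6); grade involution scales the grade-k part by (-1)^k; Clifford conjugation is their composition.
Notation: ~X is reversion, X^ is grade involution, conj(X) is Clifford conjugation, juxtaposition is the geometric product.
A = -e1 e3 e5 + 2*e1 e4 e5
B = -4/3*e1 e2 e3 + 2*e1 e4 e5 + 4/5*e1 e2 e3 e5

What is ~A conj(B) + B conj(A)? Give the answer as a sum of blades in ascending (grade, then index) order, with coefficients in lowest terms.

first term: 4 - 4/5*e2 - 4/3*e2 e5 + 2*e3 e4 + 8/5*e2 e3 e4 + 8/3*e2 e3 e4 e5
second term: -4 - 4/5*e2 - 4/3*e2 e5 + 2*e3 e4 - 8/5*e2 e3 e4 - 8/3*e2 e3 e4 e5
Answer: -8/5*e2 - 8/3*e2 e5 + 4*e3 e4


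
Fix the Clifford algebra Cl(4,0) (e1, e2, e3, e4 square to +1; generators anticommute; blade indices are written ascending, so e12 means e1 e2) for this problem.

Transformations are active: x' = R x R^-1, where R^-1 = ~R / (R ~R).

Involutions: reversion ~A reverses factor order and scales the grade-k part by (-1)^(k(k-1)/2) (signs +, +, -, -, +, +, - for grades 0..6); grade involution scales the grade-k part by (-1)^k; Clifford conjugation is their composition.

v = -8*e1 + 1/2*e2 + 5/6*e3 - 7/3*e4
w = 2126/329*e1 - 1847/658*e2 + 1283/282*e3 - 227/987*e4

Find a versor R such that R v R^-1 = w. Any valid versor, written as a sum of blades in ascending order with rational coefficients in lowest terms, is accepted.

R = v + w = -506/329*e1 - 759/329*e2 + 253/47*e3 - 2530/987*e4 works: the equal norms (1267/18) guarantee its sandwich swaps v into w.
Answer: -506/329*e1 - 759/329*e2 + 253/47*e3 - 2530/987*e4


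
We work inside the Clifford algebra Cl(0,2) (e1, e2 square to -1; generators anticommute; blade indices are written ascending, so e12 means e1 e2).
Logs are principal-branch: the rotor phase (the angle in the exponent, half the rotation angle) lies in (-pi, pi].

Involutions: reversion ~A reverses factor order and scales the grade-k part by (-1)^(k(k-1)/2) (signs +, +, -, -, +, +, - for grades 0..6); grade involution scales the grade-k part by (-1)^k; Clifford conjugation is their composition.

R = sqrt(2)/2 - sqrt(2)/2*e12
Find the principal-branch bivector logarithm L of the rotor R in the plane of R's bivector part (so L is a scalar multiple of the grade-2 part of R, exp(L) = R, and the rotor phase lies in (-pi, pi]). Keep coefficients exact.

The scalar part of R is sqrt(2)/2, and that scalar determines the rotor phase on the principal branch; recovering the unit plane as bivector-part over sine of the phase gives L = phase * plane.
Concretely: cos(phase) = sqrt(2)/2 gives phase = ±pi/4, and since phase/sin(phase) is even the sign is immaterial: L = (phase/sin(phase)) * <R>_2 = (sqrt(2)*pi/4) * <R>_2.
Answer: -pi/4*e12


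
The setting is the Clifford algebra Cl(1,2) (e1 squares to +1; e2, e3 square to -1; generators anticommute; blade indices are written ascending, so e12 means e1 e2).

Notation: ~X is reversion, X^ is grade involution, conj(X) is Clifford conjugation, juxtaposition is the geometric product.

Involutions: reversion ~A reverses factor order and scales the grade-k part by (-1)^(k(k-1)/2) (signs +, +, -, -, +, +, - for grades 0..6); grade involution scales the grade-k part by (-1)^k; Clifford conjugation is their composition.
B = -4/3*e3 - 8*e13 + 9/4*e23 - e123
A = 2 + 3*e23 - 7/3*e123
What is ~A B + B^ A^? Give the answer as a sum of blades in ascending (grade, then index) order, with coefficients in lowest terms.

first term: 109/12 - 33/4*e1 + 44/3*e2 - 8/3*e3 - 188/9*e12 - 16*e13 + 9/2*e23 - 2*e123
second term: -109/12 - 33/4*e1 + 68/3*e2 + 8/3*e3 - 244/9*e12 - 16*e13 + 9/2*e23 + 2*e123
Answer: -33/2*e1 + 112/3*e2 - 48*e12 - 32*e13 + 9*e23
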